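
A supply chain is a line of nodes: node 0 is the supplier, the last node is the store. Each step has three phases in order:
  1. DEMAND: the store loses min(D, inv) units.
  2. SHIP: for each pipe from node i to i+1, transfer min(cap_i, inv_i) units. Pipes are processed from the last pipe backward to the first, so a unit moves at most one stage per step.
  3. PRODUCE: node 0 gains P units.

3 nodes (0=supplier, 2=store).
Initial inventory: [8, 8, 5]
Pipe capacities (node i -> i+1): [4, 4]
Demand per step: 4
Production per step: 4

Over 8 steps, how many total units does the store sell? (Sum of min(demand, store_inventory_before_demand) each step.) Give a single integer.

Answer: 32

Derivation:
Step 1: sold=4 (running total=4) -> [8 8 5]
Step 2: sold=4 (running total=8) -> [8 8 5]
Step 3: sold=4 (running total=12) -> [8 8 5]
Step 4: sold=4 (running total=16) -> [8 8 5]
Step 5: sold=4 (running total=20) -> [8 8 5]
Step 6: sold=4 (running total=24) -> [8 8 5]
Step 7: sold=4 (running total=28) -> [8 8 5]
Step 8: sold=4 (running total=32) -> [8 8 5]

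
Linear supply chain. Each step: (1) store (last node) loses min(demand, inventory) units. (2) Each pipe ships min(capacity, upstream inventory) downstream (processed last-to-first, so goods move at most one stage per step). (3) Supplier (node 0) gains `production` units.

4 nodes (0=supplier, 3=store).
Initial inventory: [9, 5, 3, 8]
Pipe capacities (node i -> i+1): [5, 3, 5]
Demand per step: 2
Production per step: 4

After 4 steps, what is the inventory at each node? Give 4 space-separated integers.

Step 1: demand=2,sold=2 ship[2->3]=3 ship[1->2]=3 ship[0->1]=5 prod=4 -> inv=[8 7 3 9]
Step 2: demand=2,sold=2 ship[2->3]=3 ship[1->2]=3 ship[0->1]=5 prod=4 -> inv=[7 9 3 10]
Step 3: demand=2,sold=2 ship[2->3]=3 ship[1->2]=3 ship[0->1]=5 prod=4 -> inv=[6 11 3 11]
Step 4: demand=2,sold=2 ship[2->3]=3 ship[1->2]=3 ship[0->1]=5 prod=4 -> inv=[5 13 3 12]

5 13 3 12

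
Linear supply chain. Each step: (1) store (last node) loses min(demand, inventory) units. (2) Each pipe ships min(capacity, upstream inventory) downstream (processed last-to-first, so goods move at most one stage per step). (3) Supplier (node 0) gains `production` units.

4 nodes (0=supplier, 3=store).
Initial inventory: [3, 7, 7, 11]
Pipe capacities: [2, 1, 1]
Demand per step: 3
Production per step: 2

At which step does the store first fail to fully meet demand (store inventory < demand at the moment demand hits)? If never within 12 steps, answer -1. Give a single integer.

Step 1: demand=3,sold=3 ship[2->3]=1 ship[1->2]=1 ship[0->1]=2 prod=2 -> [3 8 7 9]
Step 2: demand=3,sold=3 ship[2->3]=1 ship[1->2]=1 ship[0->1]=2 prod=2 -> [3 9 7 7]
Step 3: demand=3,sold=3 ship[2->3]=1 ship[1->2]=1 ship[0->1]=2 prod=2 -> [3 10 7 5]
Step 4: demand=3,sold=3 ship[2->3]=1 ship[1->2]=1 ship[0->1]=2 prod=2 -> [3 11 7 3]
Step 5: demand=3,sold=3 ship[2->3]=1 ship[1->2]=1 ship[0->1]=2 prod=2 -> [3 12 7 1]
Step 6: demand=3,sold=1 ship[2->3]=1 ship[1->2]=1 ship[0->1]=2 prod=2 -> [3 13 7 1]
Step 7: demand=3,sold=1 ship[2->3]=1 ship[1->2]=1 ship[0->1]=2 prod=2 -> [3 14 7 1]
Step 8: demand=3,sold=1 ship[2->3]=1 ship[1->2]=1 ship[0->1]=2 prod=2 -> [3 15 7 1]
Step 9: demand=3,sold=1 ship[2->3]=1 ship[1->2]=1 ship[0->1]=2 prod=2 -> [3 16 7 1]
Step 10: demand=3,sold=1 ship[2->3]=1 ship[1->2]=1 ship[0->1]=2 prod=2 -> [3 17 7 1]
Step 11: demand=3,sold=1 ship[2->3]=1 ship[1->2]=1 ship[0->1]=2 prod=2 -> [3 18 7 1]
Step 12: demand=3,sold=1 ship[2->3]=1 ship[1->2]=1 ship[0->1]=2 prod=2 -> [3 19 7 1]
First stockout at step 6

6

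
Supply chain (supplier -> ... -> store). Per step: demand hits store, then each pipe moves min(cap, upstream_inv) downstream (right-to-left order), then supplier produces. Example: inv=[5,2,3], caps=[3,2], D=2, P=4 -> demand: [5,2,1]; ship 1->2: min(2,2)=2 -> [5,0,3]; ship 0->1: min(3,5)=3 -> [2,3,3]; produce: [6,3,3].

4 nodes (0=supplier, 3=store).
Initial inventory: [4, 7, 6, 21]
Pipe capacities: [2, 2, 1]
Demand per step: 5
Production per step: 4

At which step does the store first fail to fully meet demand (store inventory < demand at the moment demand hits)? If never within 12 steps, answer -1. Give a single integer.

Step 1: demand=5,sold=5 ship[2->3]=1 ship[1->2]=2 ship[0->1]=2 prod=4 -> [6 7 7 17]
Step 2: demand=5,sold=5 ship[2->3]=1 ship[1->2]=2 ship[0->1]=2 prod=4 -> [8 7 8 13]
Step 3: demand=5,sold=5 ship[2->3]=1 ship[1->2]=2 ship[0->1]=2 prod=4 -> [10 7 9 9]
Step 4: demand=5,sold=5 ship[2->3]=1 ship[1->2]=2 ship[0->1]=2 prod=4 -> [12 7 10 5]
Step 5: demand=5,sold=5 ship[2->3]=1 ship[1->2]=2 ship[0->1]=2 prod=4 -> [14 7 11 1]
Step 6: demand=5,sold=1 ship[2->3]=1 ship[1->2]=2 ship[0->1]=2 prod=4 -> [16 7 12 1]
Step 7: demand=5,sold=1 ship[2->3]=1 ship[1->2]=2 ship[0->1]=2 prod=4 -> [18 7 13 1]
Step 8: demand=5,sold=1 ship[2->3]=1 ship[1->2]=2 ship[0->1]=2 prod=4 -> [20 7 14 1]
Step 9: demand=5,sold=1 ship[2->3]=1 ship[1->2]=2 ship[0->1]=2 prod=4 -> [22 7 15 1]
Step 10: demand=5,sold=1 ship[2->3]=1 ship[1->2]=2 ship[0->1]=2 prod=4 -> [24 7 16 1]
Step 11: demand=5,sold=1 ship[2->3]=1 ship[1->2]=2 ship[0->1]=2 prod=4 -> [26 7 17 1]
Step 12: demand=5,sold=1 ship[2->3]=1 ship[1->2]=2 ship[0->1]=2 prod=4 -> [28 7 18 1]
First stockout at step 6

6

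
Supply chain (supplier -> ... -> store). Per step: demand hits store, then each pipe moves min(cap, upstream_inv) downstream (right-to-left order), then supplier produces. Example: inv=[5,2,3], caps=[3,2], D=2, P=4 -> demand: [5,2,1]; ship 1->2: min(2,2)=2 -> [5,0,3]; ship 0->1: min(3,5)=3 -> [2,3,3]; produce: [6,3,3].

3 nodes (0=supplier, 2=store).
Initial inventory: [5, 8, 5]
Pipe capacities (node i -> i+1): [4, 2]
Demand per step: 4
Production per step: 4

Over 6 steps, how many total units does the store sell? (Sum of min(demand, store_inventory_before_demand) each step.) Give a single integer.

Step 1: sold=4 (running total=4) -> [5 10 3]
Step 2: sold=3 (running total=7) -> [5 12 2]
Step 3: sold=2 (running total=9) -> [5 14 2]
Step 4: sold=2 (running total=11) -> [5 16 2]
Step 5: sold=2 (running total=13) -> [5 18 2]
Step 6: sold=2 (running total=15) -> [5 20 2]

Answer: 15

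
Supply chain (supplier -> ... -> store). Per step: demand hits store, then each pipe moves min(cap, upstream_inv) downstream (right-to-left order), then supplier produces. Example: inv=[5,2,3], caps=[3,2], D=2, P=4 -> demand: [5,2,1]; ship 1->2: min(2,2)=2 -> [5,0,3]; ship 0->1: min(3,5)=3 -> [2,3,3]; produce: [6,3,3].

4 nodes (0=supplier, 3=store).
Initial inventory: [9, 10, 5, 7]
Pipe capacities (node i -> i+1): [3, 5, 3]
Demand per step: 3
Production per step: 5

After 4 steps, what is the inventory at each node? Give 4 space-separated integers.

Step 1: demand=3,sold=3 ship[2->3]=3 ship[1->2]=5 ship[0->1]=3 prod=5 -> inv=[11 8 7 7]
Step 2: demand=3,sold=3 ship[2->3]=3 ship[1->2]=5 ship[0->1]=3 prod=5 -> inv=[13 6 9 7]
Step 3: demand=3,sold=3 ship[2->3]=3 ship[1->2]=5 ship[0->1]=3 prod=5 -> inv=[15 4 11 7]
Step 4: demand=3,sold=3 ship[2->3]=3 ship[1->2]=4 ship[0->1]=3 prod=5 -> inv=[17 3 12 7]

17 3 12 7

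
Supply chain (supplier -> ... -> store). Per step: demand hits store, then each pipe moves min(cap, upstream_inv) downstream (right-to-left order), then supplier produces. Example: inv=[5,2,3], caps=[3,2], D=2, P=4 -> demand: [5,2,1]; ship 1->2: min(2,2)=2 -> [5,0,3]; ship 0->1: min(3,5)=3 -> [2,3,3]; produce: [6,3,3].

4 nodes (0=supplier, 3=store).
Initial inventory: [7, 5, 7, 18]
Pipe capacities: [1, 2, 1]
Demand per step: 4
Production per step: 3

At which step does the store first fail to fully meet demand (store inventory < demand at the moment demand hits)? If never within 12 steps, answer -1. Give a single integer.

Step 1: demand=4,sold=4 ship[2->3]=1 ship[1->2]=2 ship[0->1]=1 prod=3 -> [9 4 8 15]
Step 2: demand=4,sold=4 ship[2->3]=1 ship[1->2]=2 ship[0->1]=1 prod=3 -> [11 3 9 12]
Step 3: demand=4,sold=4 ship[2->3]=1 ship[1->2]=2 ship[0->1]=1 prod=3 -> [13 2 10 9]
Step 4: demand=4,sold=4 ship[2->3]=1 ship[1->2]=2 ship[0->1]=1 prod=3 -> [15 1 11 6]
Step 5: demand=4,sold=4 ship[2->3]=1 ship[1->2]=1 ship[0->1]=1 prod=3 -> [17 1 11 3]
Step 6: demand=4,sold=3 ship[2->3]=1 ship[1->2]=1 ship[0->1]=1 prod=3 -> [19 1 11 1]
Step 7: demand=4,sold=1 ship[2->3]=1 ship[1->2]=1 ship[0->1]=1 prod=3 -> [21 1 11 1]
Step 8: demand=4,sold=1 ship[2->3]=1 ship[1->2]=1 ship[0->1]=1 prod=3 -> [23 1 11 1]
Step 9: demand=4,sold=1 ship[2->3]=1 ship[1->2]=1 ship[0->1]=1 prod=3 -> [25 1 11 1]
Step 10: demand=4,sold=1 ship[2->3]=1 ship[1->2]=1 ship[0->1]=1 prod=3 -> [27 1 11 1]
Step 11: demand=4,sold=1 ship[2->3]=1 ship[1->2]=1 ship[0->1]=1 prod=3 -> [29 1 11 1]
Step 12: demand=4,sold=1 ship[2->3]=1 ship[1->2]=1 ship[0->1]=1 prod=3 -> [31 1 11 1]
First stockout at step 6

6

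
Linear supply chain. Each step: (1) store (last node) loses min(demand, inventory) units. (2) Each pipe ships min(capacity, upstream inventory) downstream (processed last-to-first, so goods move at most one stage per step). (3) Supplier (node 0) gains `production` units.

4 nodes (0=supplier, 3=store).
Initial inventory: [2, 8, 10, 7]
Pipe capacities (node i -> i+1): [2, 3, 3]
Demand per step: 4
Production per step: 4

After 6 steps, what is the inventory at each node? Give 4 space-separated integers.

Step 1: demand=4,sold=4 ship[2->3]=3 ship[1->2]=3 ship[0->1]=2 prod=4 -> inv=[4 7 10 6]
Step 2: demand=4,sold=4 ship[2->3]=3 ship[1->2]=3 ship[0->1]=2 prod=4 -> inv=[6 6 10 5]
Step 3: demand=4,sold=4 ship[2->3]=3 ship[1->2]=3 ship[0->1]=2 prod=4 -> inv=[8 5 10 4]
Step 4: demand=4,sold=4 ship[2->3]=3 ship[1->2]=3 ship[0->1]=2 prod=4 -> inv=[10 4 10 3]
Step 5: demand=4,sold=3 ship[2->3]=3 ship[1->2]=3 ship[0->1]=2 prod=4 -> inv=[12 3 10 3]
Step 6: demand=4,sold=3 ship[2->3]=3 ship[1->2]=3 ship[0->1]=2 prod=4 -> inv=[14 2 10 3]

14 2 10 3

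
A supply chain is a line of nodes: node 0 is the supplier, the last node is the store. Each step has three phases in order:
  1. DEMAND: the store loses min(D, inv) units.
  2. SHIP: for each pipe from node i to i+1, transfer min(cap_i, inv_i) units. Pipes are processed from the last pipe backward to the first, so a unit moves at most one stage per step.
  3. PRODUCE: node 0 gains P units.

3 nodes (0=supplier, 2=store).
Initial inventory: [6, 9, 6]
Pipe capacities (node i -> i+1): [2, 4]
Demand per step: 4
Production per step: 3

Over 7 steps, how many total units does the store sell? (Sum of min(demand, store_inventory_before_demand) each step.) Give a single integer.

Answer: 25

Derivation:
Step 1: sold=4 (running total=4) -> [7 7 6]
Step 2: sold=4 (running total=8) -> [8 5 6]
Step 3: sold=4 (running total=12) -> [9 3 6]
Step 4: sold=4 (running total=16) -> [10 2 5]
Step 5: sold=4 (running total=20) -> [11 2 3]
Step 6: sold=3 (running total=23) -> [12 2 2]
Step 7: sold=2 (running total=25) -> [13 2 2]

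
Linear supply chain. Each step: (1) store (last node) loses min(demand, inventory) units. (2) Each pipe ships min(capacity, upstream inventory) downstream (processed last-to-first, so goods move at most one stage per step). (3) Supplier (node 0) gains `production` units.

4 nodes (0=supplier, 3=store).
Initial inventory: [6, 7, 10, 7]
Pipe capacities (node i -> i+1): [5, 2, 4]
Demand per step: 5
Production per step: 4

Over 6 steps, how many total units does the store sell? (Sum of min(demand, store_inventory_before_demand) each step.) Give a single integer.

Answer: 25

Derivation:
Step 1: sold=5 (running total=5) -> [5 10 8 6]
Step 2: sold=5 (running total=10) -> [4 13 6 5]
Step 3: sold=5 (running total=15) -> [4 15 4 4]
Step 4: sold=4 (running total=19) -> [4 17 2 4]
Step 5: sold=4 (running total=23) -> [4 19 2 2]
Step 6: sold=2 (running total=25) -> [4 21 2 2]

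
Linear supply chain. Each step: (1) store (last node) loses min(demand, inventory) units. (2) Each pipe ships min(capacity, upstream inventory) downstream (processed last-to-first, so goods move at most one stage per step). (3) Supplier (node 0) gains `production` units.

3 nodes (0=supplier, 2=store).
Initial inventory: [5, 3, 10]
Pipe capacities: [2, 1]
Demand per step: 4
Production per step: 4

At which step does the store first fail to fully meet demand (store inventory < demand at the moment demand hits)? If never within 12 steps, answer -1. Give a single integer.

Step 1: demand=4,sold=4 ship[1->2]=1 ship[0->1]=2 prod=4 -> [7 4 7]
Step 2: demand=4,sold=4 ship[1->2]=1 ship[0->1]=2 prod=4 -> [9 5 4]
Step 3: demand=4,sold=4 ship[1->2]=1 ship[0->1]=2 prod=4 -> [11 6 1]
Step 4: demand=4,sold=1 ship[1->2]=1 ship[0->1]=2 prod=4 -> [13 7 1]
Step 5: demand=4,sold=1 ship[1->2]=1 ship[0->1]=2 prod=4 -> [15 8 1]
Step 6: demand=4,sold=1 ship[1->2]=1 ship[0->1]=2 prod=4 -> [17 9 1]
Step 7: demand=4,sold=1 ship[1->2]=1 ship[0->1]=2 prod=4 -> [19 10 1]
Step 8: demand=4,sold=1 ship[1->2]=1 ship[0->1]=2 prod=4 -> [21 11 1]
Step 9: demand=4,sold=1 ship[1->2]=1 ship[0->1]=2 prod=4 -> [23 12 1]
Step 10: demand=4,sold=1 ship[1->2]=1 ship[0->1]=2 prod=4 -> [25 13 1]
Step 11: demand=4,sold=1 ship[1->2]=1 ship[0->1]=2 prod=4 -> [27 14 1]
Step 12: demand=4,sold=1 ship[1->2]=1 ship[0->1]=2 prod=4 -> [29 15 1]
First stockout at step 4

4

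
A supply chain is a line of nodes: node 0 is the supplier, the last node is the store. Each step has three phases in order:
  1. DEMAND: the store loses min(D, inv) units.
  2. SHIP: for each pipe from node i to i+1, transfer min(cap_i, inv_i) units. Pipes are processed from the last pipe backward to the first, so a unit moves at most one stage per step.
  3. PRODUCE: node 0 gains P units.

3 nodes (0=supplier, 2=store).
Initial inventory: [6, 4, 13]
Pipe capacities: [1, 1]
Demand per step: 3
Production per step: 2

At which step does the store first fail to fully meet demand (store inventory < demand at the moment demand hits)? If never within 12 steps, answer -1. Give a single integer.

Step 1: demand=3,sold=3 ship[1->2]=1 ship[0->1]=1 prod=2 -> [7 4 11]
Step 2: demand=3,sold=3 ship[1->2]=1 ship[0->1]=1 prod=2 -> [8 4 9]
Step 3: demand=3,sold=3 ship[1->2]=1 ship[0->1]=1 prod=2 -> [9 4 7]
Step 4: demand=3,sold=3 ship[1->2]=1 ship[0->1]=1 prod=2 -> [10 4 5]
Step 5: demand=3,sold=3 ship[1->2]=1 ship[0->1]=1 prod=2 -> [11 4 3]
Step 6: demand=3,sold=3 ship[1->2]=1 ship[0->1]=1 prod=2 -> [12 4 1]
Step 7: demand=3,sold=1 ship[1->2]=1 ship[0->1]=1 prod=2 -> [13 4 1]
Step 8: demand=3,sold=1 ship[1->2]=1 ship[0->1]=1 prod=2 -> [14 4 1]
Step 9: demand=3,sold=1 ship[1->2]=1 ship[0->1]=1 prod=2 -> [15 4 1]
Step 10: demand=3,sold=1 ship[1->2]=1 ship[0->1]=1 prod=2 -> [16 4 1]
Step 11: demand=3,sold=1 ship[1->2]=1 ship[0->1]=1 prod=2 -> [17 4 1]
Step 12: demand=3,sold=1 ship[1->2]=1 ship[0->1]=1 prod=2 -> [18 4 1]
First stockout at step 7

7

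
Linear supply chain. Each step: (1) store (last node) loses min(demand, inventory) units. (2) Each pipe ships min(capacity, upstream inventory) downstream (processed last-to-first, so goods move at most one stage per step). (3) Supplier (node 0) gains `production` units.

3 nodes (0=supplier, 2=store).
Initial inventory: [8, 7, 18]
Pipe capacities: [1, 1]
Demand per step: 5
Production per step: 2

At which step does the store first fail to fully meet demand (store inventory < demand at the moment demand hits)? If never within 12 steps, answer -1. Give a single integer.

Step 1: demand=5,sold=5 ship[1->2]=1 ship[0->1]=1 prod=2 -> [9 7 14]
Step 2: demand=5,sold=5 ship[1->2]=1 ship[0->1]=1 prod=2 -> [10 7 10]
Step 3: demand=5,sold=5 ship[1->2]=1 ship[0->1]=1 prod=2 -> [11 7 6]
Step 4: demand=5,sold=5 ship[1->2]=1 ship[0->1]=1 prod=2 -> [12 7 2]
Step 5: demand=5,sold=2 ship[1->2]=1 ship[0->1]=1 prod=2 -> [13 7 1]
Step 6: demand=5,sold=1 ship[1->2]=1 ship[0->1]=1 prod=2 -> [14 7 1]
Step 7: demand=5,sold=1 ship[1->2]=1 ship[0->1]=1 prod=2 -> [15 7 1]
Step 8: demand=5,sold=1 ship[1->2]=1 ship[0->1]=1 prod=2 -> [16 7 1]
Step 9: demand=5,sold=1 ship[1->2]=1 ship[0->1]=1 prod=2 -> [17 7 1]
Step 10: demand=5,sold=1 ship[1->2]=1 ship[0->1]=1 prod=2 -> [18 7 1]
Step 11: demand=5,sold=1 ship[1->2]=1 ship[0->1]=1 prod=2 -> [19 7 1]
Step 12: demand=5,sold=1 ship[1->2]=1 ship[0->1]=1 prod=2 -> [20 7 1]
First stockout at step 5

5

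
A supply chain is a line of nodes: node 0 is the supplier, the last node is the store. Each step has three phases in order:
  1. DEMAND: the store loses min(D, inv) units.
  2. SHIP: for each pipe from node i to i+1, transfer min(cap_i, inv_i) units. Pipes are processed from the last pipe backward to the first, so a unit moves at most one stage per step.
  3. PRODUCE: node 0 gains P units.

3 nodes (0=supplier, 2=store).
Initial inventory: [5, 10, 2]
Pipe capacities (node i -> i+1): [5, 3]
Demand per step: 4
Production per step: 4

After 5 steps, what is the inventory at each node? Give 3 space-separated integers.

Step 1: demand=4,sold=2 ship[1->2]=3 ship[0->1]=5 prod=4 -> inv=[4 12 3]
Step 2: demand=4,sold=3 ship[1->2]=3 ship[0->1]=4 prod=4 -> inv=[4 13 3]
Step 3: demand=4,sold=3 ship[1->2]=3 ship[0->1]=4 prod=4 -> inv=[4 14 3]
Step 4: demand=4,sold=3 ship[1->2]=3 ship[0->1]=4 prod=4 -> inv=[4 15 3]
Step 5: demand=4,sold=3 ship[1->2]=3 ship[0->1]=4 prod=4 -> inv=[4 16 3]

4 16 3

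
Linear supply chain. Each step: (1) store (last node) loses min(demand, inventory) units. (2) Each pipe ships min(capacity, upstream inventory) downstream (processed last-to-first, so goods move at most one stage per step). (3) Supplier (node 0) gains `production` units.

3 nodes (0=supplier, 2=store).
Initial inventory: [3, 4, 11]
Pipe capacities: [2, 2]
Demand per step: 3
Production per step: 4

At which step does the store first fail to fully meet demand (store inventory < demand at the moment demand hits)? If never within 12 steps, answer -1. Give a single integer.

Step 1: demand=3,sold=3 ship[1->2]=2 ship[0->1]=2 prod=4 -> [5 4 10]
Step 2: demand=3,sold=3 ship[1->2]=2 ship[0->1]=2 prod=4 -> [7 4 9]
Step 3: demand=3,sold=3 ship[1->2]=2 ship[0->1]=2 prod=4 -> [9 4 8]
Step 4: demand=3,sold=3 ship[1->2]=2 ship[0->1]=2 prod=4 -> [11 4 7]
Step 5: demand=3,sold=3 ship[1->2]=2 ship[0->1]=2 prod=4 -> [13 4 6]
Step 6: demand=3,sold=3 ship[1->2]=2 ship[0->1]=2 prod=4 -> [15 4 5]
Step 7: demand=3,sold=3 ship[1->2]=2 ship[0->1]=2 prod=4 -> [17 4 4]
Step 8: demand=3,sold=3 ship[1->2]=2 ship[0->1]=2 prod=4 -> [19 4 3]
Step 9: demand=3,sold=3 ship[1->2]=2 ship[0->1]=2 prod=4 -> [21 4 2]
Step 10: demand=3,sold=2 ship[1->2]=2 ship[0->1]=2 prod=4 -> [23 4 2]
Step 11: demand=3,sold=2 ship[1->2]=2 ship[0->1]=2 prod=4 -> [25 4 2]
Step 12: demand=3,sold=2 ship[1->2]=2 ship[0->1]=2 prod=4 -> [27 4 2]
First stockout at step 10

10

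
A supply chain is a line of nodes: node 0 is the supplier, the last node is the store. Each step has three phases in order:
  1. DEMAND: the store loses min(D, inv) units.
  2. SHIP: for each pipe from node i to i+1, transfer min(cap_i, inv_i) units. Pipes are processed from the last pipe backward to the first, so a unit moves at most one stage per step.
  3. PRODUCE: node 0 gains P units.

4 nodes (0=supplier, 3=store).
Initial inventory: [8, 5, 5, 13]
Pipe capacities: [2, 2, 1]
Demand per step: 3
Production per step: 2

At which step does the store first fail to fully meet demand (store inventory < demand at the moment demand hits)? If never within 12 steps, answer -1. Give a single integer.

Step 1: demand=3,sold=3 ship[2->3]=1 ship[1->2]=2 ship[0->1]=2 prod=2 -> [8 5 6 11]
Step 2: demand=3,sold=3 ship[2->3]=1 ship[1->2]=2 ship[0->1]=2 prod=2 -> [8 5 7 9]
Step 3: demand=3,sold=3 ship[2->3]=1 ship[1->2]=2 ship[0->1]=2 prod=2 -> [8 5 8 7]
Step 4: demand=3,sold=3 ship[2->3]=1 ship[1->2]=2 ship[0->1]=2 prod=2 -> [8 5 9 5]
Step 5: demand=3,sold=3 ship[2->3]=1 ship[1->2]=2 ship[0->1]=2 prod=2 -> [8 5 10 3]
Step 6: demand=3,sold=3 ship[2->3]=1 ship[1->2]=2 ship[0->1]=2 prod=2 -> [8 5 11 1]
Step 7: demand=3,sold=1 ship[2->3]=1 ship[1->2]=2 ship[0->1]=2 prod=2 -> [8 5 12 1]
Step 8: demand=3,sold=1 ship[2->3]=1 ship[1->2]=2 ship[0->1]=2 prod=2 -> [8 5 13 1]
Step 9: demand=3,sold=1 ship[2->3]=1 ship[1->2]=2 ship[0->1]=2 prod=2 -> [8 5 14 1]
Step 10: demand=3,sold=1 ship[2->3]=1 ship[1->2]=2 ship[0->1]=2 prod=2 -> [8 5 15 1]
Step 11: demand=3,sold=1 ship[2->3]=1 ship[1->2]=2 ship[0->1]=2 prod=2 -> [8 5 16 1]
Step 12: demand=3,sold=1 ship[2->3]=1 ship[1->2]=2 ship[0->1]=2 prod=2 -> [8 5 17 1]
First stockout at step 7

7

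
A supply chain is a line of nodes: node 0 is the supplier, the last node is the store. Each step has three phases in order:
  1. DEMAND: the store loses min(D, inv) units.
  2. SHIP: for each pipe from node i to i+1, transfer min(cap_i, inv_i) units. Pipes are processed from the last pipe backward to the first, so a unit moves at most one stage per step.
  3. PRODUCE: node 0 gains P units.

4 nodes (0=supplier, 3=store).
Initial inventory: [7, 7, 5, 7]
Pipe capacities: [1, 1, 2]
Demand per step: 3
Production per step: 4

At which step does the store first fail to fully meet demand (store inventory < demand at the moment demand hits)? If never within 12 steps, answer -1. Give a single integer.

Step 1: demand=3,sold=3 ship[2->3]=2 ship[1->2]=1 ship[0->1]=1 prod=4 -> [10 7 4 6]
Step 2: demand=3,sold=3 ship[2->3]=2 ship[1->2]=1 ship[0->1]=1 prod=4 -> [13 7 3 5]
Step 3: demand=3,sold=3 ship[2->3]=2 ship[1->2]=1 ship[0->1]=1 prod=4 -> [16 7 2 4]
Step 4: demand=3,sold=3 ship[2->3]=2 ship[1->2]=1 ship[0->1]=1 prod=4 -> [19 7 1 3]
Step 5: demand=3,sold=3 ship[2->3]=1 ship[1->2]=1 ship[0->1]=1 prod=4 -> [22 7 1 1]
Step 6: demand=3,sold=1 ship[2->3]=1 ship[1->2]=1 ship[0->1]=1 prod=4 -> [25 7 1 1]
Step 7: demand=3,sold=1 ship[2->3]=1 ship[1->2]=1 ship[0->1]=1 prod=4 -> [28 7 1 1]
Step 8: demand=3,sold=1 ship[2->3]=1 ship[1->2]=1 ship[0->1]=1 prod=4 -> [31 7 1 1]
Step 9: demand=3,sold=1 ship[2->3]=1 ship[1->2]=1 ship[0->1]=1 prod=4 -> [34 7 1 1]
Step 10: demand=3,sold=1 ship[2->3]=1 ship[1->2]=1 ship[0->1]=1 prod=4 -> [37 7 1 1]
Step 11: demand=3,sold=1 ship[2->3]=1 ship[1->2]=1 ship[0->1]=1 prod=4 -> [40 7 1 1]
Step 12: demand=3,sold=1 ship[2->3]=1 ship[1->2]=1 ship[0->1]=1 prod=4 -> [43 7 1 1]
First stockout at step 6

6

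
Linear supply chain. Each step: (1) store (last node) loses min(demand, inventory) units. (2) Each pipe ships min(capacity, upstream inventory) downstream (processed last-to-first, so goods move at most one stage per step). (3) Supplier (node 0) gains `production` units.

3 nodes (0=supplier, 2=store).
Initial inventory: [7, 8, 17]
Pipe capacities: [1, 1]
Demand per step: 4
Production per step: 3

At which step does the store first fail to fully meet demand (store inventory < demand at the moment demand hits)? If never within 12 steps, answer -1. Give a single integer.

Step 1: demand=4,sold=4 ship[1->2]=1 ship[0->1]=1 prod=3 -> [9 8 14]
Step 2: demand=4,sold=4 ship[1->2]=1 ship[0->1]=1 prod=3 -> [11 8 11]
Step 3: demand=4,sold=4 ship[1->2]=1 ship[0->1]=1 prod=3 -> [13 8 8]
Step 4: demand=4,sold=4 ship[1->2]=1 ship[0->1]=1 prod=3 -> [15 8 5]
Step 5: demand=4,sold=4 ship[1->2]=1 ship[0->1]=1 prod=3 -> [17 8 2]
Step 6: demand=4,sold=2 ship[1->2]=1 ship[0->1]=1 prod=3 -> [19 8 1]
Step 7: demand=4,sold=1 ship[1->2]=1 ship[0->1]=1 prod=3 -> [21 8 1]
Step 8: demand=4,sold=1 ship[1->2]=1 ship[0->1]=1 prod=3 -> [23 8 1]
Step 9: demand=4,sold=1 ship[1->2]=1 ship[0->1]=1 prod=3 -> [25 8 1]
Step 10: demand=4,sold=1 ship[1->2]=1 ship[0->1]=1 prod=3 -> [27 8 1]
Step 11: demand=4,sold=1 ship[1->2]=1 ship[0->1]=1 prod=3 -> [29 8 1]
Step 12: demand=4,sold=1 ship[1->2]=1 ship[0->1]=1 prod=3 -> [31 8 1]
First stockout at step 6

6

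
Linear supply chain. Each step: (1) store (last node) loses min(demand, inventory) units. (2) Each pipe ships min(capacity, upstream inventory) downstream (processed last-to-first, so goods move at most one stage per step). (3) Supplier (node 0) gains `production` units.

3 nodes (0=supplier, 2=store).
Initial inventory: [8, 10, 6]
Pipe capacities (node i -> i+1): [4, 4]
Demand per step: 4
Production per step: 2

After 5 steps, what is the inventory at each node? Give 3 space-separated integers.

Step 1: demand=4,sold=4 ship[1->2]=4 ship[0->1]=4 prod=2 -> inv=[6 10 6]
Step 2: demand=4,sold=4 ship[1->2]=4 ship[0->1]=4 prod=2 -> inv=[4 10 6]
Step 3: demand=4,sold=4 ship[1->2]=4 ship[0->1]=4 prod=2 -> inv=[2 10 6]
Step 4: demand=4,sold=4 ship[1->2]=4 ship[0->1]=2 prod=2 -> inv=[2 8 6]
Step 5: demand=4,sold=4 ship[1->2]=4 ship[0->1]=2 prod=2 -> inv=[2 6 6]

2 6 6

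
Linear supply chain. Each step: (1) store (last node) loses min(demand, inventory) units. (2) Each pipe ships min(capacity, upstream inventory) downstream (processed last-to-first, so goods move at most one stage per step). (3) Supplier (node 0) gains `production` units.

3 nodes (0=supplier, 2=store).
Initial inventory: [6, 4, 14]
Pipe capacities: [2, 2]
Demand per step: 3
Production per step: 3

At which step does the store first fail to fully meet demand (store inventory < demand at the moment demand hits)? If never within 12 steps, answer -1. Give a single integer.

Step 1: demand=3,sold=3 ship[1->2]=2 ship[0->1]=2 prod=3 -> [7 4 13]
Step 2: demand=3,sold=3 ship[1->2]=2 ship[0->1]=2 prod=3 -> [8 4 12]
Step 3: demand=3,sold=3 ship[1->2]=2 ship[0->1]=2 prod=3 -> [9 4 11]
Step 4: demand=3,sold=3 ship[1->2]=2 ship[0->1]=2 prod=3 -> [10 4 10]
Step 5: demand=3,sold=3 ship[1->2]=2 ship[0->1]=2 prod=3 -> [11 4 9]
Step 6: demand=3,sold=3 ship[1->2]=2 ship[0->1]=2 prod=3 -> [12 4 8]
Step 7: demand=3,sold=3 ship[1->2]=2 ship[0->1]=2 prod=3 -> [13 4 7]
Step 8: demand=3,sold=3 ship[1->2]=2 ship[0->1]=2 prod=3 -> [14 4 6]
Step 9: demand=3,sold=3 ship[1->2]=2 ship[0->1]=2 prod=3 -> [15 4 5]
Step 10: demand=3,sold=3 ship[1->2]=2 ship[0->1]=2 prod=3 -> [16 4 4]
Step 11: demand=3,sold=3 ship[1->2]=2 ship[0->1]=2 prod=3 -> [17 4 3]
Step 12: demand=3,sold=3 ship[1->2]=2 ship[0->1]=2 prod=3 -> [18 4 2]
No stockout in 12 steps

-1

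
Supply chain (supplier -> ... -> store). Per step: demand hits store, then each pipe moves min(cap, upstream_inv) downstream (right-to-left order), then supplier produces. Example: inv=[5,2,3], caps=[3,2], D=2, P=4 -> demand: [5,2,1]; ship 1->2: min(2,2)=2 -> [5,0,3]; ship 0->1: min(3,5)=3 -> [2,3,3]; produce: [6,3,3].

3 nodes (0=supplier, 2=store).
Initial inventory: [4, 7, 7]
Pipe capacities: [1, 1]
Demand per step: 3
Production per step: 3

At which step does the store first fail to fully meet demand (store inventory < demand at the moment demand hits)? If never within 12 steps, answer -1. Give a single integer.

Step 1: demand=3,sold=3 ship[1->2]=1 ship[0->1]=1 prod=3 -> [6 7 5]
Step 2: demand=3,sold=3 ship[1->2]=1 ship[0->1]=1 prod=3 -> [8 7 3]
Step 3: demand=3,sold=3 ship[1->2]=1 ship[0->1]=1 prod=3 -> [10 7 1]
Step 4: demand=3,sold=1 ship[1->2]=1 ship[0->1]=1 prod=3 -> [12 7 1]
Step 5: demand=3,sold=1 ship[1->2]=1 ship[0->1]=1 prod=3 -> [14 7 1]
Step 6: demand=3,sold=1 ship[1->2]=1 ship[0->1]=1 prod=3 -> [16 7 1]
Step 7: demand=3,sold=1 ship[1->2]=1 ship[0->1]=1 prod=3 -> [18 7 1]
Step 8: demand=3,sold=1 ship[1->2]=1 ship[0->1]=1 prod=3 -> [20 7 1]
Step 9: demand=3,sold=1 ship[1->2]=1 ship[0->1]=1 prod=3 -> [22 7 1]
Step 10: demand=3,sold=1 ship[1->2]=1 ship[0->1]=1 prod=3 -> [24 7 1]
Step 11: demand=3,sold=1 ship[1->2]=1 ship[0->1]=1 prod=3 -> [26 7 1]
Step 12: demand=3,sold=1 ship[1->2]=1 ship[0->1]=1 prod=3 -> [28 7 1]
First stockout at step 4

4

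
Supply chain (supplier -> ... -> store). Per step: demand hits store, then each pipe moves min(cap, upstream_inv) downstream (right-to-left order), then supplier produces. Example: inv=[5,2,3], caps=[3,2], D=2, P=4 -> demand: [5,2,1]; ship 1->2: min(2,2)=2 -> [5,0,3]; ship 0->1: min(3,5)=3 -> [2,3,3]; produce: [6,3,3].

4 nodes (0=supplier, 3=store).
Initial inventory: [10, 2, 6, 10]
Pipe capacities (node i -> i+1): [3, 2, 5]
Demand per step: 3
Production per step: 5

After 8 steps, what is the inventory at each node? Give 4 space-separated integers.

Step 1: demand=3,sold=3 ship[2->3]=5 ship[1->2]=2 ship[0->1]=3 prod=5 -> inv=[12 3 3 12]
Step 2: demand=3,sold=3 ship[2->3]=3 ship[1->2]=2 ship[0->1]=3 prod=5 -> inv=[14 4 2 12]
Step 3: demand=3,sold=3 ship[2->3]=2 ship[1->2]=2 ship[0->1]=3 prod=5 -> inv=[16 5 2 11]
Step 4: demand=3,sold=3 ship[2->3]=2 ship[1->2]=2 ship[0->1]=3 prod=5 -> inv=[18 6 2 10]
Step 5: demand=3,sold=3 ship[2->3]=2 ship[1->2]=2 ship[0->1]=3 prod=5 -> inv=[20 7 2 9]
Step 6: demand=3,sold=3 ship[2->3]=2 ship[1->2]=2 ship[0->1]=3 prod=5 -> inv=[22 8 2 8]
Step 7: demand=3,sold=3 ship[2->3]=2 ship[1->2]=2 ship[0->1]=3 prod=5 -> inv=[24 9 2 7]
Step 8: demand=3,sold=3 ship[2->3]=2 ship[1->2]=2 ship[0->1]=3 prod=5 -> inv=[26 10 2 6]

26 10 2 6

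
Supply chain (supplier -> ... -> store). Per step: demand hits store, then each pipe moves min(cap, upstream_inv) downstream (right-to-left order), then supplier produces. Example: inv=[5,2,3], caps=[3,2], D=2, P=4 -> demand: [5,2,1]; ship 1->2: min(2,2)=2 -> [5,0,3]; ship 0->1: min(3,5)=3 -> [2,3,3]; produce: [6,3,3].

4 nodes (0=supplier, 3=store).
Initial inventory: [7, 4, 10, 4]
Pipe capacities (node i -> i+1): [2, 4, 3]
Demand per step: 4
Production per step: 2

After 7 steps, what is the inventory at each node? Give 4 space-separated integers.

Step 1: demand=4,sold=4 ship[2->3]=3 ship[1->2]=4 ship[0->1]=2 prod=2 -> inv=[7 2 11 3]
Step 2: demand=4,sold=3 ship[2->3]=3 ship[1->2]=2 ship[0->1]=2 prod=2 -> inv=[7 2 10 3]
Step 3: demand=4,sold=3 ship[2->3]=3 ship[1->2]=2 ship[0->1]=2 prod=2 -> inv=[7 2 9 3]
Step 4: demand=4,sold=3 ship[2->3]=3 ship[1->2]=2 ship[0->1]=2 prod=2 -> inv=[7 2 8 3]
Step 5: demand=4,sold=3 ship[2->3]=3 ship[1->2]=2 ship[0->1]=2 prod=2 -> inv=[7 2 7 3]
Step 6: demand=4,sold=3 ship[2->3]=3 ship[1->2]=2 ship[0->1]=2 prod=2 -> inv=[7 2 6 3]
Step 7: demand=4,sold=3 ship[2->3]=3 ship[1->2]=2 ship[0->1]=2 prod=2 -> inv=[7 2 5 3]

7 2 5 3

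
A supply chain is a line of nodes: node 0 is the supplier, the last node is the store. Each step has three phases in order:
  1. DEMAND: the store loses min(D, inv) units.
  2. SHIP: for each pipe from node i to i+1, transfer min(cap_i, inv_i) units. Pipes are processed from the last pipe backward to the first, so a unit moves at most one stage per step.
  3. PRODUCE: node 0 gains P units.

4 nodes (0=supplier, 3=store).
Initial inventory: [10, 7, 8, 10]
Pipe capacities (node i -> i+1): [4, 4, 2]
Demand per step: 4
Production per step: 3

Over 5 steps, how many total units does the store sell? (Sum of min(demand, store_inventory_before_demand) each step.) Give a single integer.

Step 1: sold=4 (running total=4) -> [9 7 10 8]
Step 2: sold=4 (running total=8) -> [8 7 12 6]
Step 3: sold=4 (running total=12) -> [7 7 14 4]
Step 4: sold=4 (running total=16) -> [6 7 16 2]
Step 5: sold=2 (running total=18) -> [5 7 18 2]

Answer: 18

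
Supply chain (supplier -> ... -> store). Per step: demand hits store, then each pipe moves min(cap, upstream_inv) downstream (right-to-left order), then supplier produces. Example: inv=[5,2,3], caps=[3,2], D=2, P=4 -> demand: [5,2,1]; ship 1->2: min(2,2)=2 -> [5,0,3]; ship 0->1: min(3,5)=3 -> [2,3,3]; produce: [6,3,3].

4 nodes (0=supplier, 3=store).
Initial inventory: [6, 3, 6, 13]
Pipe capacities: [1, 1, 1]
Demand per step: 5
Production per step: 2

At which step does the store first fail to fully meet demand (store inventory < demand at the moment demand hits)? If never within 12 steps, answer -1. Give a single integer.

Step 1: demand=5,sold=5 ship[2->3]=1 ship[1->2]=1 ship[0->1]=1 prod=2 -> [7 3 6 9]
Step 2: demand=5,sold=5 ship[2->3]=1 ship[1->2]=1 ship[0->1]=1 prod=2 -> [8 3 6 5]
Step 3: demand=5,sold=5 ship[2->3]=1 ship[1->2]=1 ship[0->1]=1 prod=2 -> [9 3 6 1]
Step 4: demand=5,sold=1 ship[2->3]=1 ship[1->2]=1 ship[0->1]=1 prod=2 -> [10 3 6 1]
Step 5: demand=5,sold=1 ship[2->3]=1 ship[1->2]=1 ship[0->1]=1 prod=2 -> [11 3 6 1]
Step 6: demand=5,sold=1 ship[2->3]=1 ship[1->2]=1 ship[0->1]=1 prod=2 -> [12 3 6 1]
Step 7: demand=5,sold=1 ship[2->3]=1 ship[1->2]=1 ship[0->1]=1 prod=2 -> [13 3 6 1]
Step 8: demand=5,sold=1 ship[2->3]=1 ship[1->2]=1 ship[0->1]=1 prod=2 -> [14 3 6 1]
Step 9: demand=5,sold=1 ship[2->3]=1 ship[1->2]=1 ship[0->1]=1 prod=2 -> [15 3 6 1]
Step 10: demand=5,sold=1 ship[2->3]=1 ship[1->2]=1 ship[0->1]=1 prod=2 -> [16 3 6 1]
Step 11: demand=5,sold=1 ship[2->3]=1 ship[1->2]=1 ship[0->1]=1 prod=2 -> [17 3 6 1]
Step 12: demand=5,sold=1 ship[2->3]=1 ship[1->2]=1 ship[0->1]=1 prod=2 -> [18 3 6 1]
First stockout at step 4

4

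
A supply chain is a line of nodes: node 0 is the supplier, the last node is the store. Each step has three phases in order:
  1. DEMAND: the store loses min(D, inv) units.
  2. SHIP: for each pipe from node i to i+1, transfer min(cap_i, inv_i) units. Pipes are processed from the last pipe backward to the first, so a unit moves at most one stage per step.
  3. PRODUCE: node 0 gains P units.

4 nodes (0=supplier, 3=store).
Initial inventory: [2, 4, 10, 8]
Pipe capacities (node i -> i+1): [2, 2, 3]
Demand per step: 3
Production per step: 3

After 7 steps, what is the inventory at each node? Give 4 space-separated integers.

Step 1: demand=3,sold=3 ship[2->3]=3 ship[1->2]=2 ship[0->1]=2 prod=3 -> inv=[3 4 9 8]
Step 2: demand=3,sold=3 ship[2->3]=3 ship[1->2]=2 ship[0->1]=2 prod=3 -> inv=[4 4 8 8]
Step 3: demand=3,sold=3 ship[2->3]=3 ship[1->2]=2 ship[0->1]=2 prod=3 -> inv=[5 4 7 8]
Step 4: demand=3,sold=3 ship[2->3]=3 ship[1->2]=2 ship[0->1]=2 prod=3 -> inv=[6 4 6 8]
Step 5: demand=3,sold=3 ship[2->3]=3 ship[1->2]=2 ship[0->1]=2 prod=3 -> inv=[7 4 5 8]
Step 6: demand=3,sold=3 ship[2->3]=3 ship[1->2]=2 ship[0->1]=2 prod=3 -> inv=[8 4 4 8]
Step 7: demand=3,sold=3 ship[2->3]=3 ship[1->2]=2 ship[0->1]=2 prod=3 -> inv=[9 4 3 8]

9 4 3 8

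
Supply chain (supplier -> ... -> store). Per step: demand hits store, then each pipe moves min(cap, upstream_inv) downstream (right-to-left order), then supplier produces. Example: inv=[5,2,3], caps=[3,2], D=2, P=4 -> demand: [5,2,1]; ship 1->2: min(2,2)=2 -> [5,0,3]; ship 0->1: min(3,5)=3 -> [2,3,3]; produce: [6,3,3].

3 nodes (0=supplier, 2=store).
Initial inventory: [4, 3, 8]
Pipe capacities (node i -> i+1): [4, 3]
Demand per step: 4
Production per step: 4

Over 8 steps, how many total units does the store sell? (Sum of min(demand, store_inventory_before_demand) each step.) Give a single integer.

Step 1: sold=4 (running total=4) -> [4 4 7]
Step 2: sold=4 (running total=8) -> [4 5 6]
Step 3: sold=4 (running total=12) -> [4 6 5]
Step 4: sold=4 (running total=16) -> [4 7 4]
Step 5: sold=4 (running total=20) -> [4 8 3]
Step 6: sold=3 (running total=23) -> [4 9 3]
Step 7: sold=3 (running total=26) -> [4 10 3]
Step 8: sold=3 (running total=29) -> [4 11 3]

Answer: 29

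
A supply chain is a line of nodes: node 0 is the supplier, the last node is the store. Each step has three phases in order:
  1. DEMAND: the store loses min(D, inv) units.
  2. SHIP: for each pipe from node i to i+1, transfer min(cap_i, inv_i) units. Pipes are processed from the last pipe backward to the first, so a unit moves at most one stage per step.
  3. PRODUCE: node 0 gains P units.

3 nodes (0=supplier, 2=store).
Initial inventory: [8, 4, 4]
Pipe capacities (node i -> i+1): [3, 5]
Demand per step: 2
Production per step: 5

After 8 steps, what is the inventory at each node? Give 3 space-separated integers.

Step 1: demand=2,sold=2 ship[1->2]=4 ship[0->1]=3 prod=5 -> inv=[10 3 6]
Step 2: demand=2,sold=2 ship[1->2]=3 ship[0->1]=3 prod=5 -> inv=[12 3 7]
Step 3: demand=2,sold=2 ship[1->2]=3 ship[0->1]=3 prod=5 -> inv=[14 3 8]
Step 4: demand=2,sold=2 ship[1->2]=3 ship[0->1]=3 prod=5 -> inv=[16 3 9]
Step 5: demand=2,sold=2 ship[1->2]=3 ship[0->1]=3 prod=5 -> inv=[18 3 10]
Step 6: demand=2,sold=2 ship[1->2]=3 ship[0->1]=3 prod=5 -> inv=[20 3 11]
Step 7: demand=2,sold=2 ship[1->2]=3 ship[0->1]=3 prod=5 -> inv=[22 3 12]
Step 8: demand=2,sold=2 ship[1->2]=3 ship[0->1]=3 prod=5 -> inv=[24 3 13]

24 3 13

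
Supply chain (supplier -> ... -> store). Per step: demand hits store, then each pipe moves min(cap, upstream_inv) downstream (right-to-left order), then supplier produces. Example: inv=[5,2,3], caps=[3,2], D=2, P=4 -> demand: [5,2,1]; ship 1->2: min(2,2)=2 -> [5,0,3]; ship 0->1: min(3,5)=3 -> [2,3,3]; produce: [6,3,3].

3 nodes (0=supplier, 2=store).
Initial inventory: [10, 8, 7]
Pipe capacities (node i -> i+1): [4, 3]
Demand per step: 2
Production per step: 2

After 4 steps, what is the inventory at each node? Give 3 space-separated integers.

Step 1: demand=2,sold=2 ship[1->2]=3 ship[0->1]=4 prod=2 -> inv=[8 9 8]
Step 2: demand=2,sold=2 ship[1->2]=3 ship[0->1]=4 prod=2 -> inv=[6 10 9]
Step 3: demand=2,sold=2 ship[1->2]=3 ship[0->1]=4 prod=2 -> inv=[4 11 10]
Step 4: demand=2,sold=2 ship[1->2]=3 ship[0->1]=4 prod=2 -> inv=[2 12 11]

2 12 11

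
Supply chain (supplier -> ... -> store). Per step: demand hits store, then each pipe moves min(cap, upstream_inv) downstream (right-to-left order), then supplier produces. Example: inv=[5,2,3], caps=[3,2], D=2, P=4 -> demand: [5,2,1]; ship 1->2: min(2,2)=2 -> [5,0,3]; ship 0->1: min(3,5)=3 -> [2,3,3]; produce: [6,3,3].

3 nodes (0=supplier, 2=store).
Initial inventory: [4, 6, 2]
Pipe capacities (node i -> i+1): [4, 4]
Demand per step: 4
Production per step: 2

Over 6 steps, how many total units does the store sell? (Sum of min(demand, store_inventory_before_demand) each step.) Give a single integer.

Answer: 18

Derivation:
Step 1: sold=2 (running total=2) -> [2 6 4]
Step 2: sold=4 (running total=6) -> [2 4 4]
Step 3: sold=4 (running total=10) -> [2 2 4]
Step 4: sold=4 (running total=14) -> [2 2 2]
Step 5: sold=2 (running total=16) -> [2 2 2]
Step 6: sold=2 (running total=18) -> [2 2 2]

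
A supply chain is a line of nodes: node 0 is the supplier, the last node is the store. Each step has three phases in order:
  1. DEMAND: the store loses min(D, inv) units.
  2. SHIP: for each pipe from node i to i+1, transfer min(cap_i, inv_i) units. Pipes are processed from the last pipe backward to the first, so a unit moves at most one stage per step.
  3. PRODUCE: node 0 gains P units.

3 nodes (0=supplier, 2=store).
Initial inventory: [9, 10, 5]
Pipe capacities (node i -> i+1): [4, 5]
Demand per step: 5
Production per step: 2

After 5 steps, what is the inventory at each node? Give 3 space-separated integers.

Step 1: demand=5,sold=5 ship[1->2]=5 ship[0->1]=4 prod=2 -> inv=[7 9 5]
Step 2: demand=5,sold=5 ship[1->2]=5 ship[0->1]=4 prod=2 -> inv=[5 8 5]
Step 3: demand=5,sold=5 ship[1->2]=5 ship[0->1]=4 prod=2 -> inv=[3 7 5]
Step 4: demand=5,sold=5 ship[1->2]=5 ship[0->1]=3 prod=2 -> inv=[2 5 5]
Step 5: demand=5,sold=5 ship[1->2]=5 ship[0->1]=2 prod=2 -> inv=[2 2 5]

2 2 5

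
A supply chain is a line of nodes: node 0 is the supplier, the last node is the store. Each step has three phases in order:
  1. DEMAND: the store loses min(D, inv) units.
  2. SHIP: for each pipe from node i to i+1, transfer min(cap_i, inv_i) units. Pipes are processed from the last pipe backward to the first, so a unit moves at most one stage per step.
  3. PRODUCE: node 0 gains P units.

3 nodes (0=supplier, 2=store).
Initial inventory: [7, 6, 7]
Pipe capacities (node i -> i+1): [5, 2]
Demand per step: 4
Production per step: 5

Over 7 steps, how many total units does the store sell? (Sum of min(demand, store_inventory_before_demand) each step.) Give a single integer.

Answer: 19

Derivation:
Step 1: sold=4 (running total=4) -> [7 9 5]
Step 2: sold=4 (running total=8) -> [7 12 3]
Step 3: sold=3 (running total=11) -> [7 15 2]
Step 4: sold=2 (running total=13) -> [7 18 2]
Step 5: sold=2 (running total=15) -> [7 21 2]
Step 6: sold=2 (running total=17) -> [7 24 2]
Step 7: sold=2 (running total=19) -> [7 27 2]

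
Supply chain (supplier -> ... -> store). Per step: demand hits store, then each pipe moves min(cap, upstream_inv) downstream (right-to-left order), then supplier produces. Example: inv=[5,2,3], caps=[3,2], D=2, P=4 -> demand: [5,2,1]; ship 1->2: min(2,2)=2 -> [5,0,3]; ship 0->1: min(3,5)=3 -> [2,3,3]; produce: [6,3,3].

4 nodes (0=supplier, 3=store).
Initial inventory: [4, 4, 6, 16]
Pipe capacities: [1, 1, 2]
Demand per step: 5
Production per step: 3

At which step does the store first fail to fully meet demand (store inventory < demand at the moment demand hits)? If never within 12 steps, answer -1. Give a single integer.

Step 1: demand=5,sold=5 ship[2->3]=2 ship[1->2]=1 ship[0->1]=1 prod=3 -> [6 4 5 13]
Step 2: demand=5,sold=5 ship[2->3]=2 ship[1->2]=1 ship[0->1]=1 prod=3 -> [8 4 4 10]
Step 3: demand=5,sold=5 ship[2->3]=2 ship[1->2]=1 ship[0->1]=1 prod=3 -> [10 4 3 7]
Step 4: demand=5,sold=5 ship[2->3]=2 ship[1->2]=1 ship[0->1]=1 prod=3 -> [12 4 2 4]
Step 5: demand=5,sold=4 ship[2->3]=2 ship[1->2]=1 ship[0->1]=1 prod=3 -> [14 4 1 2]
Step 6: demand=5,sold=2 ship[2->3]=1 ship[1->2]=1 ship[0->1]=1 prod=3 -> [16 4 1 1]
Step 7: demand=5,sold=1 ship[2->3]=1 ship[1->2]=1 ship[0->1]=1 prod=3 -> [18 4 1 1]
Step 8: demand=5,sold=1 ship[2->3]=1 ship[1->2]=1 ship[0->1]=1 prod=3 -> [20 4 1 1]
Step 9: demand=5,sold=1 ship[2->3]=1 ship[1->2]=1 ship[0->1]=1 prod=3 -> [22 4 1 1]
Step 10: demand=5,sold=1 ship[2->3]=1 ship[1->2]=1 ship[0->1]=1 prod=3 -> [24 4 1 1]
Step 11: demand=5,sold=1 ship[2->3]=1 ship[1->2]=1 ship[0->1]=1 prod=3 -> [26 4 1 1]
Step 12: demand=5,sold=1 ship[2->3]=1 ship[1->2]=1 ship[0->1]=1 prod=3 -> [28 4 1 1]
First stockout at step 5

5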